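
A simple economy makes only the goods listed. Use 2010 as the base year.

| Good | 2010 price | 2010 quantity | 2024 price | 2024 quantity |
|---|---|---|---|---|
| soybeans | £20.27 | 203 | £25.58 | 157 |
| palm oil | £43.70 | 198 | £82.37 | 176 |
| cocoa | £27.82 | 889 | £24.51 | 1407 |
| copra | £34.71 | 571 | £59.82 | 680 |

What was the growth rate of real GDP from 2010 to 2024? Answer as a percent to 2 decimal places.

Real GDP 2010 = Nominal GDP 2010 = 20.27·203 + 43.70·198 + 27.82·889 + 34.71·571 = 57318.80.
Real GDP 2024 (at 2010 prices) = 20.27·157 + 43.70·176 + 27.82·1407 + 34.71·680 = 73619.13.
Real growth = 73619.13/57318.80 − 1 = 0.2844.

28.44%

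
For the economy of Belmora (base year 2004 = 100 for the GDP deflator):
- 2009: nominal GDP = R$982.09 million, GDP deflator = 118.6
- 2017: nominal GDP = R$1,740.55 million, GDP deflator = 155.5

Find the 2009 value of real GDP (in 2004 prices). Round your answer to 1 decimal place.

Real GDP = Nominal / (GDP deflator/100) = 982.09 / 1.186 = 828.07.

R$828.1 million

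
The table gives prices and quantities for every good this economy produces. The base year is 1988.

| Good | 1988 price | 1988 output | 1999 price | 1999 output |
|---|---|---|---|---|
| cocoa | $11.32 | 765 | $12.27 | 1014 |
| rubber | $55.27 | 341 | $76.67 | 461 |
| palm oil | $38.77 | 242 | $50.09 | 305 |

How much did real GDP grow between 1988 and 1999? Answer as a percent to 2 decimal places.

32.24%

Real GDP 1988 = Nominal GDP 1988 = 11.32·765 + 55.27·341 + 38.77·242 = 36889.21.
Real GDP 1999 (at 1988 prices) = 11.32·1014 + 55.27·461 + 38.77·305 = 48782.80.
Real growth = 48782.80/36889.21 − 1 = 0.3224.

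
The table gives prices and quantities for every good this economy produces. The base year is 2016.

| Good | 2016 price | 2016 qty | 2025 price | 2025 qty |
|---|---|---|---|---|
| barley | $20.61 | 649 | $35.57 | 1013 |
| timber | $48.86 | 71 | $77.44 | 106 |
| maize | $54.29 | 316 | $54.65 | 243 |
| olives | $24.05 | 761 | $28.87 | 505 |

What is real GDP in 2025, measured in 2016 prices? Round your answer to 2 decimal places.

Real GDP 2025 = Σ (p_2016 × q_2025) = 20.61·1013 + 48.86·106 + 54.29·243 + 24.05·505 = 51394.81.

$51394.81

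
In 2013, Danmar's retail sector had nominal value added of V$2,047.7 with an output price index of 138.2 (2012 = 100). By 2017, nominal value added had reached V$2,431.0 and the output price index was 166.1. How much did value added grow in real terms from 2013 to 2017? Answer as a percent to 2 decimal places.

-1.22%

Deflate each year: 2013 → 2047.7/1.382 = 1481.69; 2017 → 2431.0/1.661 = 1463.58.
So real value added changed by 1463.58/1481.69 − 1 = -0.0122, i.e. -1.22%.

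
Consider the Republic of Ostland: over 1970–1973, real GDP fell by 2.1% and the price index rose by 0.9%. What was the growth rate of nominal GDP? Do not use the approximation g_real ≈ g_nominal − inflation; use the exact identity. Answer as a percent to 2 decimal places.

-1.22%

(1 + g_nom) = (1 + g_real)(1 + π) = 0.9790 × 1.0090 = 0.98781.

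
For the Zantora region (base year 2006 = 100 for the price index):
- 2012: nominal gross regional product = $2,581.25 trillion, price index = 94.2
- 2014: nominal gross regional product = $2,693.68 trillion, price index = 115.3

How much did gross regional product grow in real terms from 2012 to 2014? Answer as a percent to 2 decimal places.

-14.74%

Deflate each year: 2012 → 2581.25/0.942 = 2740.18; 2014 → 2693.68/1.153 = 2336.24.
So real gross regional product changed by 2336.24/2740.18 − 1 = -0.1474, i.e. -14.74%.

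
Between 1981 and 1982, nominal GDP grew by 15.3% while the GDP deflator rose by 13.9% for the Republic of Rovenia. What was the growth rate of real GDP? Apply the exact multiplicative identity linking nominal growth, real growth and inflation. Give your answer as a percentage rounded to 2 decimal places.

1.23%

(1 + g_nom) = (1 + g_real)(1 + π), so g_real = 1.1530 / 1.1390 − 1 = 0.01229.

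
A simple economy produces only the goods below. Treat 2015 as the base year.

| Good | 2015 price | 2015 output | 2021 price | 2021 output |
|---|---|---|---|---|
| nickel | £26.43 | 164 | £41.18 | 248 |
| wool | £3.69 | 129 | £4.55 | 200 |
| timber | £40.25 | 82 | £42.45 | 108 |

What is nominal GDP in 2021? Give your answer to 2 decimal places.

£15707.24

Nominal GDP 2021 = Σ (p_2021 × q_2021) = 41.18·248 + 4.55·200 + 42.45·108 = 15707.24.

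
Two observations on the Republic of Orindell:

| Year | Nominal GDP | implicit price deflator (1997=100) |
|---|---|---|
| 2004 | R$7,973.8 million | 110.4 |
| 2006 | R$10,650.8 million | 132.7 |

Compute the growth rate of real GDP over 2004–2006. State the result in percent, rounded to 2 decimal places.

11.13%

Deflate each year: 2004 → 7973.8/1.104 = 7222.64; 2006 → 10650.8/1.327 = 8026.22.
So real GDP changed by 8026.22/7222.64 − 1 = 0.1113, i.e. 11.13%.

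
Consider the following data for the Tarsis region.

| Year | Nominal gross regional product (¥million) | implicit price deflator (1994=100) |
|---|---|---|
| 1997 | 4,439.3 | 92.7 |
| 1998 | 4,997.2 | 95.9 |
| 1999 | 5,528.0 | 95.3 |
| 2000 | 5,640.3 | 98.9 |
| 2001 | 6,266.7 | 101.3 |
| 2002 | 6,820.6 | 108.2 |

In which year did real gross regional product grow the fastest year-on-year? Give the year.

1999

1998: real = 4997.2/0.959 = 5210.84; growth vs 1997 (4788.89) = 8.81%.
1999: real = 5528.0/0.953 = 5800.63; growth vs 1998 (5210.84) = 11.32%.
2000: real = 5640.3/0.989 = 5703.03; growth vs 1999 (5800.63) = -1.68%.
2001: real = 6266.7/1.013 = 6186.28; growth vs 2000 (5703.03) = 8.47%.
2002: real = 6820.6/1.082 = 6303.70; growth vs 2001 (6186.28) = 1.90%.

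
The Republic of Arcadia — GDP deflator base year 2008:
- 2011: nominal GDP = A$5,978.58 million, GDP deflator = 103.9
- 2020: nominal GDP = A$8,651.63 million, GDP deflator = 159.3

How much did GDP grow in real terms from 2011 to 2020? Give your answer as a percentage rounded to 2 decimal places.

-5.62%

Real GDP 2011 = 5978.58 / 1.039 = 5754.17.
Real GDP 2020 = 8651.63 / 1.593 = 5431.03.
Real growth = 5431.03 / 5754.17 − 1 = -0.0562.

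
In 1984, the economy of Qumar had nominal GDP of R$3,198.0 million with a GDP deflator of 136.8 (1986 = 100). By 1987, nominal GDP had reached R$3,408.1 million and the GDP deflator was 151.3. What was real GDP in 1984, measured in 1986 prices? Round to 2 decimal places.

R$2,337.72 million

Real GDP = Nominal / (GDP deflator/100) = 3198.0 / 1.368 = 2337.72.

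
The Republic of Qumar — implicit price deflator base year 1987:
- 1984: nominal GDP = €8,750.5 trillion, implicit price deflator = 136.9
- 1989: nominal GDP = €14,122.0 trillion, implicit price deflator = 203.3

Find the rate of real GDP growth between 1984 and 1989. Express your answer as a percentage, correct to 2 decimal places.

Deflate each year: 1984 → 8750.5/1.369 = 6391.89; 1989 → 14122.0/2.033 = 6946.38.
So real GDP changed by 6946.38/6391.89 − 1 = 0.0867, i.e. 8.67%.

8.67%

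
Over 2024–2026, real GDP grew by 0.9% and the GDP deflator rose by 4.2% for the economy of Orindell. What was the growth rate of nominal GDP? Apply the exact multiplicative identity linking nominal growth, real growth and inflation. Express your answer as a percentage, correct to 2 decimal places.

5.14%

(1 + g_nom) = (1 + g_real)(1 + π) = 1.0090 × 1.0420 = 1.05138.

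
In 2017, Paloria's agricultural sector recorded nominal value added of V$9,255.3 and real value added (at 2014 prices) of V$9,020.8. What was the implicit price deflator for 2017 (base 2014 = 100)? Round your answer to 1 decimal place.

implicit price deflator = (Nominal / Real) × 100 = 9255.3 / 9020.8 × 100 = 102.60.

102.6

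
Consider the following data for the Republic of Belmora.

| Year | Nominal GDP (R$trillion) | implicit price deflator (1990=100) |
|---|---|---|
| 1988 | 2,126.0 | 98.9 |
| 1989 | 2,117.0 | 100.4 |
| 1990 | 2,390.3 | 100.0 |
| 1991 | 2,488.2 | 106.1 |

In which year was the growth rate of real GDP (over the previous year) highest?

1990

1989: real = 2117.0/1.004 = 2108.57; growth vs 1988 (2149.65) = -1.91%.
1990: real = 2390.3/1.000 = 2390.30; growth vs 1989 (2108.57) = 13.36%.
1991: real = 2488.2/1.061 = 2345.15; growth vs 1990 (2390.30) = -1.89%.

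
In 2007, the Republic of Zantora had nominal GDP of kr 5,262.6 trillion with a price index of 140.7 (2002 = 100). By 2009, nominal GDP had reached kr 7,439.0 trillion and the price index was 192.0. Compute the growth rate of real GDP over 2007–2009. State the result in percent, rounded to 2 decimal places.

Real GDP 2007 = 5262.6 / 1.407 = 3740.30.
Real GDP 2009 = 7439.0 / 1.920 = 3874.48.
Real growth = 3874.48 / 3740.30 − 1 = 0.0359.

3.59%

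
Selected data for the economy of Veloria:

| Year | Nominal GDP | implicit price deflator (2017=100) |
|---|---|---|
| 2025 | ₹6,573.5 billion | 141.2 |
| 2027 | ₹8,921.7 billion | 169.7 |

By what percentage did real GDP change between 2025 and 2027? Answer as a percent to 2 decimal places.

12.93%

Real GDP 2025 = 6573.5 / 1.412 = 4655.45.
Real GDP 2027 = 8921.7 / 1.697 = 5257.34.
Real growth = 5257.34 / 4655.45 − 1 = 0.1293.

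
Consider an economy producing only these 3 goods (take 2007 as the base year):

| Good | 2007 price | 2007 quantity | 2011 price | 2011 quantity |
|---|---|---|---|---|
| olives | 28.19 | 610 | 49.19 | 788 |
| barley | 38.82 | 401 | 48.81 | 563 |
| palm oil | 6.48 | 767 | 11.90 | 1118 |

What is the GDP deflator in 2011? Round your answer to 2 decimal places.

Nominal GDP 2011 = 49.19·788 + 48.81·563 + 11.90·1118 = 79545.95.
Real GDP 2011 (at 2007 prices) = 28.19·788 + 38.82·563 + 6.48·1118 = 51314.02.
Deflator = Nominal/Real × 100 = 79545.95/51314.02 × 100 = 155.018.

155.02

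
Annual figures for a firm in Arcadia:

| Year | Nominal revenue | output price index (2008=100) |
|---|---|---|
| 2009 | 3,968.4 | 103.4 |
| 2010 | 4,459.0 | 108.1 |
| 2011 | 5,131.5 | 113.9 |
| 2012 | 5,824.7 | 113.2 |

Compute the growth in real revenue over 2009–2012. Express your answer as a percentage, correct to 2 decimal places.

34.07%

Real revenue 2009 = 3968.4/1.034 = 3837.91.
Real revenue 2012 = 5824.7/1.132 = 5145.49.
Change = 5145.49/3837.91 − 1 = 0.3407.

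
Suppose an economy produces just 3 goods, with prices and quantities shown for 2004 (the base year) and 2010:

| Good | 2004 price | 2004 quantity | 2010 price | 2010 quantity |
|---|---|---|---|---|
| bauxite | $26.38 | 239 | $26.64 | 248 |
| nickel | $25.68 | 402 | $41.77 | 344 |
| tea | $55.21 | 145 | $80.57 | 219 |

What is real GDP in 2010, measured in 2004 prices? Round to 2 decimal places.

$27467.15

Real GDP 2010 = Σ (p_2004 × q_2010) = 26.38·248 + 25.68·344 + 55.21·219 = 27467.15.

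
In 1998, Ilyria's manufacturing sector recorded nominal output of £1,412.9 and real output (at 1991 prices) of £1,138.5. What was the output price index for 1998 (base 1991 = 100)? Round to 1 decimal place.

output price index = (Nominal / Real) × 100 = 1412.9 / 1138.5 × 100 = 124.10.

124.1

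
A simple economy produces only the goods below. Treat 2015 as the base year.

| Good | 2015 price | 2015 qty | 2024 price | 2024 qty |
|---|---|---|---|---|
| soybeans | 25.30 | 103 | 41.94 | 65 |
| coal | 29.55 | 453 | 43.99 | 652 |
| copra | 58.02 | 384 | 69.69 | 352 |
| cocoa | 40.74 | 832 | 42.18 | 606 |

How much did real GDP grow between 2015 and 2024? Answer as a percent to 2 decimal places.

Real GDP 2015 = Nominal GDP 2015 = 25.30·103 + 29.55·453 + 58.02·384 + 40.74·832 = 72167.41.
Real GDP 2024 (at 2015 prices) = 25.30·65 + 29.55·652 + 58.02·352 + 40.74·606 = 66022.58.
Real growth = 66022.58/72167.41 − 1 = -0.0851.

-8.51%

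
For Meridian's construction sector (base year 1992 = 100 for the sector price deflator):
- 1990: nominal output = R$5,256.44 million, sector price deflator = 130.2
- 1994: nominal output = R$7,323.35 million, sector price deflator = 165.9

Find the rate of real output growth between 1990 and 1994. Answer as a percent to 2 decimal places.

Real output 1990 = 5256.44 / 1.302 = 4037.20.
Real output 1994 = 7323.35 / 1.659 = 4414.32.
Real growth = 4414.32 / 4037.20 − 1 = 0.0934.

9.34%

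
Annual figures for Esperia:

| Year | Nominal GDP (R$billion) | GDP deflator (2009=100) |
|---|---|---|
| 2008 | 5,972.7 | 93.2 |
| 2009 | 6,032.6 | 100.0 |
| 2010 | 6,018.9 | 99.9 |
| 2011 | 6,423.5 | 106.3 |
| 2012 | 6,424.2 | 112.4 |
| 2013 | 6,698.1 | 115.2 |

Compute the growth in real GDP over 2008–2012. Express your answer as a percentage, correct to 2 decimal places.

Real GDP 2008 = 5972.7/0.932 = 6408.48.
Real GDP 2012 = 6424.2/1.124 = 5715.48.
Change = 5715.48/6408.48 − 1 = -0.1081.

-10.81%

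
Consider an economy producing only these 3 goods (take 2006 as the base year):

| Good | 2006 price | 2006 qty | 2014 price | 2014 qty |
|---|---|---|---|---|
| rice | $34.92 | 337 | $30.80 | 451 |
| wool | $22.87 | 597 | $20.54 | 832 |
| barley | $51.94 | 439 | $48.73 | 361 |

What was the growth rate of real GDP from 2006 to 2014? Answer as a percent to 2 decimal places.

11.00%

Real GDP 2006 = Nominal GDP 2006 = 34.92·337 + 22.87·597 + 51.94·439 = 48223.09.
Real GDP 2014 (at 2006 prices) = 34.92·451 + 22.87·832 + 51.94·361 = 53527.10.
Real growth = 53527.10/48223.09 − 1 = 0.1100.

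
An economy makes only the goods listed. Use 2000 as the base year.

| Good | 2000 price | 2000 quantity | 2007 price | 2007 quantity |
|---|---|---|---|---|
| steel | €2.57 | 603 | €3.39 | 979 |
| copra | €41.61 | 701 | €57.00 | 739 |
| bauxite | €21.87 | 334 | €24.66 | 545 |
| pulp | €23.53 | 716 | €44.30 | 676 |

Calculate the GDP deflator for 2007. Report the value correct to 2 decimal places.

145.40

Nominal GDP 2007 = 3.39·979 + 57.00·739 + 24.66·545 + 44.30·676 = 88828.31.
Real GDP 2007 (at 2000 prices) = 2.57·979 + 41.61·739 + 21.87·545 + 23.53·676 = 61091.25.
Deflator = Nominal/Real × 100 = 88828.31/61091.25 × 100 = 145.403.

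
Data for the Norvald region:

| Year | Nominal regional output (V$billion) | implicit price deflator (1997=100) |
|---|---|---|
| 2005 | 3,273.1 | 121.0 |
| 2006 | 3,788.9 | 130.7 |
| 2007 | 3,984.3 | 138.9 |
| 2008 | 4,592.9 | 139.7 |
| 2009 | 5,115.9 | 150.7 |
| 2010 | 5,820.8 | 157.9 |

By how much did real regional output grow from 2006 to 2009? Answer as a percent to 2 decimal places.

17.10%

Real regional output 2006 = 3788.9/1.307 = 2898.93.
Real regional output 2009 = 5115.9/1.507 = 3394.76.
Change = 3394.76/2898.93 − 1 = 0.1710.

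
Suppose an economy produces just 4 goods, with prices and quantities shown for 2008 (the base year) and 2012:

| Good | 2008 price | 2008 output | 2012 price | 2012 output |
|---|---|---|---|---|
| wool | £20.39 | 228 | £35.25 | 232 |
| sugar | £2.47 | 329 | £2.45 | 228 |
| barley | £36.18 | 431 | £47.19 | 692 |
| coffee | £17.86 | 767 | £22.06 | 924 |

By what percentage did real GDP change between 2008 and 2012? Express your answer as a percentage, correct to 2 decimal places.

Real GDP 2008 = Nominal GDP 2008 = 20.39·228 + 2.47·329 + 36.18·431 + 17.86·767 = 34753.75.
Real GDP 2012 (at 2008 prices) = 20.39·232 + 2.47·228 + 36.18·692 + 17.86·924 = 46832.84.
Real growth = 46832.84/34753.75 − 1 = 0.3476.

34.76%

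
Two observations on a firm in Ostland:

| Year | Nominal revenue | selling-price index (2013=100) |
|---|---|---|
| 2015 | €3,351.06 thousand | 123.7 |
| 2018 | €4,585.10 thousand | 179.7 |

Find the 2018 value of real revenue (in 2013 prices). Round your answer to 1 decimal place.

€2,551.5 thousand

Real revenue = Nominal / (selling-price index/100) = 4585.10 / 1.797 = 2551.53.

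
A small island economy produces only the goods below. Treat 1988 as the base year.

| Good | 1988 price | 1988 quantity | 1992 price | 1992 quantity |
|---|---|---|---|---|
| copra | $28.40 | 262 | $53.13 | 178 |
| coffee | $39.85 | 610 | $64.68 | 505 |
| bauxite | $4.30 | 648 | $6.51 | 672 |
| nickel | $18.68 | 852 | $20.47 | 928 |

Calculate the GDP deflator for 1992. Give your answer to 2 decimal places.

Nominal GDP 1992 = 53.13·178 + 64.68·505 + 6.51·672 + 20.47·928 = 65491.42.
Real GDP 1992 (at 1988 prices) = 28.40·178 + 39.85·505 + 4.30·672 + 18.68·928 = 45404.09.
Deflator = Nominal/Real × 100 = 65491.42/45404.09 × 100 = 144.241.

144.24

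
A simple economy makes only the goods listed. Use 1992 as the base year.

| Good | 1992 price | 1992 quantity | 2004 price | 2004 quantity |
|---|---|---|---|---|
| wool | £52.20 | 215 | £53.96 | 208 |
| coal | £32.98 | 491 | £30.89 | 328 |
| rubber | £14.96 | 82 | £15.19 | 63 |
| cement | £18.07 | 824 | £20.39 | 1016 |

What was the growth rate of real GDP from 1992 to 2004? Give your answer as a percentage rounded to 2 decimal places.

Real GDP 1992 = Nominal GDP 1992 = 52.20·215 + 32.98·491 + 14.96·82 + 18.07·824 = 43532.58.
Real GDP 2004 (at 1992 prices) = 52.20·208 + 32.98·328 + 14.96·63 + 18.07·1016 = 40976.64.
Real growth = 40976.64/43532.58 − 1 = -0.0587.

-5.87%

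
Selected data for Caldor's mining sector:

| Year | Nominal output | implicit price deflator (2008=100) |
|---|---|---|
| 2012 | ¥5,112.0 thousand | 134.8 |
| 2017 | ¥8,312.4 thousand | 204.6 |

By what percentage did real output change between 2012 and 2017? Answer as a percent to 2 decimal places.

Real output 2012 = 5112.0 / 1.348 = 3792.28.
Real output 2017 = 8312.4 / 2.046 = 4062.76.
Real growth = 4062.76 / 3792.28 − 1 = 0.0713.

7.13%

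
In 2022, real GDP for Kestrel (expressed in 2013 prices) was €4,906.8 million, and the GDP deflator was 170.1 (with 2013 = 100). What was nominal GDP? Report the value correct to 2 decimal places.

Nominal GDP = Real × (GDP deflator/100) = 4906.8 × 1.701 = 8346.47.

€8,346.47 million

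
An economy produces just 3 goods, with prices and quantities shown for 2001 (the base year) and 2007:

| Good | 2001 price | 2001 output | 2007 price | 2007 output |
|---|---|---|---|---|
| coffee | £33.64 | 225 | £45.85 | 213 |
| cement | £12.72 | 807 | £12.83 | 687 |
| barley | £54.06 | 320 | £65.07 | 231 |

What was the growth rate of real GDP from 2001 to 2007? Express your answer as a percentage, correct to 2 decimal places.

Real GDP 2001 = Nominal GDP 2001 = 33.64·225 + 12.72·807 + 54.06·320 = 35133.24.
Real GDP 2007 (at 2001 prices) = 33.64·213 + 12.72·687 + 54.06·231 = 28391.82.
Real growth = 28391.82/35133.24 − 1 = -0.1919.

-19.19%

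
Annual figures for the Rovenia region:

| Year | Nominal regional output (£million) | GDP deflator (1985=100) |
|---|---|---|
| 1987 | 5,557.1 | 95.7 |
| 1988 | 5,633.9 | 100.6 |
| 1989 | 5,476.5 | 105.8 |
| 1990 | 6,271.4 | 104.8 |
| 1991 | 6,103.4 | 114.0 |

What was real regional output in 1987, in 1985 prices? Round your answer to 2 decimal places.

Real regional output 1987 = 5557.1 / 0.957 = 5806.79.

£5,806.79 million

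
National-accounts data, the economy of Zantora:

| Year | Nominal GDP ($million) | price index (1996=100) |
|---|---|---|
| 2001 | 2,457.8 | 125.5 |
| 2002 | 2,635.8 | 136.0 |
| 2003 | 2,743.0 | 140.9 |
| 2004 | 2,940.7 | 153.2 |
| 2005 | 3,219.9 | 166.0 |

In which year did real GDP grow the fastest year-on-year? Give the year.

2005

2002: real = 2635.8/1.360 = 1938.09; growth vs 2001 (1958.41) = -1.04%.
2003: real = 2743.0/1.409 = 1946.77; growth vs 2002 (1938.09) = 0.45%.
2004: real = 2940.7/1.532 = 1919.52; growth vs 2003 (1946.77) = -1.40%.
2005: real = 3219.9/1.660 = 1939.70; growth vs 2004 (1919.52) = 1.05%.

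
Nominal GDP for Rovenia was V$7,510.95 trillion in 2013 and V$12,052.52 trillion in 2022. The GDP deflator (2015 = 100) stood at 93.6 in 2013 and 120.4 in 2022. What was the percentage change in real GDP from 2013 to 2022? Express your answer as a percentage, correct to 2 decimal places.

24.75%

Real GDP 2013 = 7510.95 / 0.936 = 8024.52.
Real GDP 2022 = 12052.52 / 1.204 = 10010.40.
Real growth = 10010.40 / 8024.52 − 1 = 0.2475.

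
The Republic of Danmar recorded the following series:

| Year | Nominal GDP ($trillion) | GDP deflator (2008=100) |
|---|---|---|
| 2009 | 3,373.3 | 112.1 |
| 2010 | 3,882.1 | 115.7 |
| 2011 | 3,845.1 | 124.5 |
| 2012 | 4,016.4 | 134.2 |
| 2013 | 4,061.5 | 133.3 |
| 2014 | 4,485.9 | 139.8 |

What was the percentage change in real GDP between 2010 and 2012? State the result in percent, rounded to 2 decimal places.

Real GDP 2010 = 3882.1/1.157 = 3355.32.
Real GDP 2012 = 4016.4/1.342 = 2992.85.
Change = 2992.85/3355.32 − 1 = -0.1080.

-10.80%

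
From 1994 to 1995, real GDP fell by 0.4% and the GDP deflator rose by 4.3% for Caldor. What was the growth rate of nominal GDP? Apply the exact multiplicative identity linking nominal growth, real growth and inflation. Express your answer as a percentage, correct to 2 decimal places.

3.88%

(1 + g_nom) = (1 + g_real)(1 + π) = 0.9960 × 1.0430 = 1.03883.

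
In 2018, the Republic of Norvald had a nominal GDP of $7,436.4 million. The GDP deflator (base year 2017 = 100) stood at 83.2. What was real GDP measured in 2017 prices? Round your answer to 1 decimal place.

$8,938.0 million

Real GDP = Nominal / (GDP deflator/100) = 7436.4 / 0.832 = 8937.98.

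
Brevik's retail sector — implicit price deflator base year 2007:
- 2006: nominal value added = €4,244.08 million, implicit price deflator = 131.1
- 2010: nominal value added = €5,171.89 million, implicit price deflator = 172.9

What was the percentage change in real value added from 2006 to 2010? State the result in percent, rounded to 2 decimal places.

Real value added 2006 = 4244.08 / 1.311 = 3237.28.
Real value added 2010 = 5171.89 / 1.729 = 2991.26.
Real growth = 2991.26 / 3237.28 − 1 = -0.0760.

-7.60%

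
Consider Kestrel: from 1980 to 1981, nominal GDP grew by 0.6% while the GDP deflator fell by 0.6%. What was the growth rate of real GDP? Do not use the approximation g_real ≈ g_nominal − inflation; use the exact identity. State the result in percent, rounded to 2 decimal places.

1.21%

(1 + g_nom) = (1 + g_real)(1 + π), so g_real = 1.0060 / 0.9940 − 1 = 0.01207.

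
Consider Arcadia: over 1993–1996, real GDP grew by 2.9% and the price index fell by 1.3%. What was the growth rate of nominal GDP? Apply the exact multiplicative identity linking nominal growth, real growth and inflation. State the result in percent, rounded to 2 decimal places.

(1 + g_nom) = (1 + g_real)(1 + π) = 1.0290 × 0.9870 = 1.01562.

1.56%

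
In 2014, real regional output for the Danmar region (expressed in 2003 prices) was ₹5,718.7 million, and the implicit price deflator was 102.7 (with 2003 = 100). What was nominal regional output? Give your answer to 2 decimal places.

₹5,873.10 million

Nominal regional output = Real × (implicit price deflator/100) = 5718.7 × 1.027 = 5873.10.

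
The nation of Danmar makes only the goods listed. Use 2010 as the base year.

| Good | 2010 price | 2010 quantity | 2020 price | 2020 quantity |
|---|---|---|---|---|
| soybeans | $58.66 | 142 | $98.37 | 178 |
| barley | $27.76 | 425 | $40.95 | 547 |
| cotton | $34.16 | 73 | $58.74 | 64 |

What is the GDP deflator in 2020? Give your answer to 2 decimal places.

157.01

Nominal GDP 2020 = 98.37·178 + 40.95·547 + 58.74·64 = 43668.87.
Real GDP 2020 (at 2010 prices) = 58.66·178 + 27.76·547 + 34.16·64 = 27812.44.
Deflator = Nominal/Real × 100 = 43668.87/27812.44 × 100 = 157.012.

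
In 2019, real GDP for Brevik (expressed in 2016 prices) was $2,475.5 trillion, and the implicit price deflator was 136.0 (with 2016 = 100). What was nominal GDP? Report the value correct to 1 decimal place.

Nominal GDP = Real × (implicit price deflator/100) = 2475.5 × 1.360 = 3366.68.

$3,366.7 trillion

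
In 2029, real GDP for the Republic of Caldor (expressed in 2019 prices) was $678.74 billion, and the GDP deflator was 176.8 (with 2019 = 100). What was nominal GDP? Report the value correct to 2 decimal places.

$1,200.01 billion

Nominal GDP = Real × (GDP deflator/100) = 678.74 × 1.768 = 1200.01.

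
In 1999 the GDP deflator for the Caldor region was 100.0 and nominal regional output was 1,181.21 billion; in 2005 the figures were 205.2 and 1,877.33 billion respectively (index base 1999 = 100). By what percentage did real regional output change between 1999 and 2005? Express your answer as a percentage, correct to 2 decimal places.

-22.55%

Real regional output 1999 = 1181.21 / 1.000 = 1181.21.
Real regional output 2005 = 1877.33 / 2.052 = 914.88.
Real growth = 914.88 / 1181.21 − 1 = -0.2255.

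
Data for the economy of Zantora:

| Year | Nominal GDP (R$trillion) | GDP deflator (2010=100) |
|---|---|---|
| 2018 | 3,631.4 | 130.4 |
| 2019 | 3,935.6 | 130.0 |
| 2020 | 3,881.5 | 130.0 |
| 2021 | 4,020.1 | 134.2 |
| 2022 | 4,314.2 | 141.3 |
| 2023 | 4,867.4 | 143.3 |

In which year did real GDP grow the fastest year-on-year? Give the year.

2019: real = 3935.6/1.300 = 3027.38; growth vs 2018 (2784.82) = 8.71%.
2020: real = 3881.5/1.300 = 2985.77; growth vs 2019 (3027.38) = -1.37%.
2021: real = 4020.1/1.342 = 2995.60; growth vs 2020 (2985.77) = 0.33%.
2022: real = 4314.2/1.413 = 3053.22; growth vs 2021 (2995.60) = 1.92%.
2023: real = 4867.4/1.433 = 3396.65; growth vs 2022 (3053.22) = 11.25%.

2023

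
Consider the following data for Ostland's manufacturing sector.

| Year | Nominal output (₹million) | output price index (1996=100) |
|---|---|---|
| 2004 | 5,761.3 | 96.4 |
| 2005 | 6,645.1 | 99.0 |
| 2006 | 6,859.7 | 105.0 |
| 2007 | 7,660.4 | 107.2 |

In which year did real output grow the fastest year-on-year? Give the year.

2005: real = 6645.1/0.990 = 6712.22; growth vs 2004 (5976.45) = 12.31%.
2006: real = 6859.7/1.050 = 6533.05; growth vs 2005 (6712.22) = -2.67%.
2007: real = 7660.4/1.072 = 7145.90; growth vs 2006 (6533.05) = 9.38%.

2005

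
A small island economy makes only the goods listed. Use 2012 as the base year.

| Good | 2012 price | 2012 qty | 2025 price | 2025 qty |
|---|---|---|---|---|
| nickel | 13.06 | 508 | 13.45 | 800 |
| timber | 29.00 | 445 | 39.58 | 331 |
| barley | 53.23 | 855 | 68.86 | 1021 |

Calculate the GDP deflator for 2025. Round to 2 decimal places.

126.58

Nominal GDP 2025 = 13.45·800 + 39.58·331 + 68.86·1021 = 94167.04.
Real GDP 2025 (at 2012 prices) = 13.06·800 + 29.00·331 + 53.23·1021 = 74394.83.
Deflator = Nominal/Real × 100 = 94167.04/74394.83 × 100 = 126.577.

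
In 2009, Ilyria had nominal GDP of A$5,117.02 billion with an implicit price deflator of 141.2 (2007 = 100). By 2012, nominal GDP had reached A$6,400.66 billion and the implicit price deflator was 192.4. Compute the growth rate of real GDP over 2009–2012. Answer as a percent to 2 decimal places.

-8.20%

Deflate each year: 2009 → 5117.02/1.412 = 3623.95; 2012 → 6400.66/1.924 = 3326.75.
So real GDP changed by 3326.75/3623.95 − 1 = -0.0820, i.e. -8.20%.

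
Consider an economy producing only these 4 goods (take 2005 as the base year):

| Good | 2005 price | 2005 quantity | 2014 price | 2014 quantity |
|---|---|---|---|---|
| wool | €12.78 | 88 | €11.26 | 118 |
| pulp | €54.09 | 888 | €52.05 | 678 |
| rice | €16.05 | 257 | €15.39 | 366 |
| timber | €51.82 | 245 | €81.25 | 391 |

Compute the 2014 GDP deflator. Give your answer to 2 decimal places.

115.09

Nominal GDP 2014 = 11.26·118 + 52.05·678 + 15.39·366 + 81.25·391 = 74020.07.
Real GDP 2014 (at 2005 prices) = 12.78·118 + 54.09·678 + 16.05·366 + 51.82·391 = 64316.98.
Deflator = Nominal/Real × 100 = 74020.07/64316.98 × 100 = 115.086.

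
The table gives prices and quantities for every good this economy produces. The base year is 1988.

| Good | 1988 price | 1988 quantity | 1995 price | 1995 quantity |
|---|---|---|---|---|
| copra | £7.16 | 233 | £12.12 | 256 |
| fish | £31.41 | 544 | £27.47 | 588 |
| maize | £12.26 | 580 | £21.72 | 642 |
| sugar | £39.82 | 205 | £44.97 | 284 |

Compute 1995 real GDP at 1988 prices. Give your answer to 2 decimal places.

Real GDP 1995 = Σ (p_1988 × q_1995) = 7.16·256 + 31.41·588 + 12.26·642 + 39.82·284 = 39481.84.

£39481.84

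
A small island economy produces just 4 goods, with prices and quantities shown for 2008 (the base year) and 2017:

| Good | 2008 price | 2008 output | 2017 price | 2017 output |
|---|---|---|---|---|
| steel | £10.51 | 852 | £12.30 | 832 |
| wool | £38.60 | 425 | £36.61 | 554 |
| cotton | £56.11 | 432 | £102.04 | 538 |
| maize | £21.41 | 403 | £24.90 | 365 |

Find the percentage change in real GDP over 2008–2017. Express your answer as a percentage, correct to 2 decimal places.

Real GDP 2008 = Nominal GDP 2008 = 10.51·852 + 38.60·425 + 56.11·432 + 21.41·403 = 58227.27.
Real GDP 2017 (at 2008 prices) = 10.51·832 + 38.60·554 + 56.11·538 + 21.41·365 = 68130.55.
Real growth = 68130.55/58227.27 − 1 = 0.1701.

17.01%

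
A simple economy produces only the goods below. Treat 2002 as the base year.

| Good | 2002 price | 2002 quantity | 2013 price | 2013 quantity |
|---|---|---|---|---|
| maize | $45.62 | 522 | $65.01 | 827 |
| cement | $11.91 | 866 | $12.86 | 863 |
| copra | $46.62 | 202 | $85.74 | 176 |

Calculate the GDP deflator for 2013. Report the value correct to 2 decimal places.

Nominal GDP 2013 = 65.01·827 + 12.86·863 + 85.74·176 = 79951.69.
Real GDP 2013 (at 2002 prices) = 45.62·827 + 11.91·863 + 46.62·176 = 56211.19.
Deflator = Nominal/Real × 100 = 79951.69/56211.19 × 100 = 142.234.

142.23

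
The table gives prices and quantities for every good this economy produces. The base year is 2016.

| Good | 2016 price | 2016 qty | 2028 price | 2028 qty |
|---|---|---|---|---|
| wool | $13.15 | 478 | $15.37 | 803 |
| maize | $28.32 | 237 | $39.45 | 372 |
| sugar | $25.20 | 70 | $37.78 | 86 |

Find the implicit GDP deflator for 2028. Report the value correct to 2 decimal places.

130.11

Nominal GDP 2028 = 15.37·803 + 39.45·372 + 37.78·86 = 30266.59.
Real GDP 2028 (at 2016 prices) = 13.15·803 + 28.32·372 + 25.20·86 = 23261.69.
Deflator = Nominal/Real × 100 = 30266.59/23261.69 × 100 = 130.113.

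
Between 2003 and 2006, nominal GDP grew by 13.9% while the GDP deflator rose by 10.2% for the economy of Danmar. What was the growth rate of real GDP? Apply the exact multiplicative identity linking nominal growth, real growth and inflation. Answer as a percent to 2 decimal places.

(1 + g_nom) = (1 + g_real)(1 + π), so g_real = 1.1390 / 1.1020 − 1 = 0.03358.

3.36%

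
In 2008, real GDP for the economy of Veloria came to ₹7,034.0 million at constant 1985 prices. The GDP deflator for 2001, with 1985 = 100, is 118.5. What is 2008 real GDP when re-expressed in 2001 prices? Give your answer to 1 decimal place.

Real GDP in 2001 prices = Real GDP in 1985 prices × (P_2001/P_1985) = 7034.0 × 1.185 = 8335.29.

₹8,335.3 million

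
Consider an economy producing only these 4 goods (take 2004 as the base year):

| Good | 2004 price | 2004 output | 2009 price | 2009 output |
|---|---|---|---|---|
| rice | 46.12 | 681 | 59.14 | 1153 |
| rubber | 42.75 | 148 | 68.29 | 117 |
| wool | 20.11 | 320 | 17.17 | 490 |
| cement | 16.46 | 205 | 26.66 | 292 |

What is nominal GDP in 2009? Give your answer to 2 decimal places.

Nominal GDP 2009 = Σ (p_2009 × q_2009) = 59.14·1153 + 68.29·117 + 17.17·490 + 26.66·292 = 92376.37.

92376.37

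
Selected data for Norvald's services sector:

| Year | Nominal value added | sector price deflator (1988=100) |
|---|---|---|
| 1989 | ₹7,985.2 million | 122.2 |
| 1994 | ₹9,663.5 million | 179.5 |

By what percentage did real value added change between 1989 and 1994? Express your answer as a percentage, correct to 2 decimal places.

-17.61%

Deflate each year: 1989 → 7985.2/1.222 = 6534.53; 1994 → 9663.5/1.795 = 5383.57.
So real value added changed by 5383.57/6534.53 − 1 = -0.1761, i.e. -17.61%.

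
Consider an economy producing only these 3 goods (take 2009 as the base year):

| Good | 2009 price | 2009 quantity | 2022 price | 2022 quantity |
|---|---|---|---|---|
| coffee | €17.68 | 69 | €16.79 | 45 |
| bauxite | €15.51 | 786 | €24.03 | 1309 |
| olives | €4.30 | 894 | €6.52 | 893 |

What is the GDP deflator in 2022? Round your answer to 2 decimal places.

152.51

Nominal GDP 2022 = 16.79·45 + 24.03·1309 + 6.52·893 = 38033.18.
Real GDP 2022 (at 2009 prices) = 17.68·45 + 15.51·1309 + 4.30·893 = 24938.09.
Deflator = Nominal/Real × 100 = 38033.18/24938.09 × 100 = 152.510.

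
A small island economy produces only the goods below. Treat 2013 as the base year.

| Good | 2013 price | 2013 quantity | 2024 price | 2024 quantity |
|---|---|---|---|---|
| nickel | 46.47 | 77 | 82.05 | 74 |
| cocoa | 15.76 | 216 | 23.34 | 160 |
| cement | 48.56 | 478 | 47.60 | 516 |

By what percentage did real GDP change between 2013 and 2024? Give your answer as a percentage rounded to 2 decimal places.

2.73%

Real GDP 2013 = Nominal GDP 2013 = 46.47·77 + 15.76·216 + 48.56·478 = 30194.03.
Real GDP 2024 (at 2013 prices) = 46.47·74 + 15.76·160 + 48.56·516 = 31017.34.
Real growth = 31017.34/30194.03 − 1 = 0.0273.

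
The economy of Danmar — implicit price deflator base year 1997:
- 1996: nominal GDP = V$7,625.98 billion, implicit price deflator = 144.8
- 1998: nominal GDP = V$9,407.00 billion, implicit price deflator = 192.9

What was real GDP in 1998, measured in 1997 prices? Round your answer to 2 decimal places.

Real GDP = Nominal / (implicit price deflator/100) = 9407.00 / 1.929 = 4876.62.

V$4,876.62 billion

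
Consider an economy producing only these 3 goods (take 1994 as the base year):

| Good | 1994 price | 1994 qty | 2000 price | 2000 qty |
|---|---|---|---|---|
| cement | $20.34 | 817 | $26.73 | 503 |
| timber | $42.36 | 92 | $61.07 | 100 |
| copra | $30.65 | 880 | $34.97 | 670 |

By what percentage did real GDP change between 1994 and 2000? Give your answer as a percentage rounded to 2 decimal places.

Real GDP 1994 = Nominal GDP 1994 = 20.34·817 + 42.36·92 + 30.65·880 = 47486.90.
Real GDP 2000 (at 1994 prices) = 20.34·503 + 42.36·100 + 30.65·670 = 35002.52.
Real growth = 35002.52/47486.90 − 1 = -0.2629.

-26.29%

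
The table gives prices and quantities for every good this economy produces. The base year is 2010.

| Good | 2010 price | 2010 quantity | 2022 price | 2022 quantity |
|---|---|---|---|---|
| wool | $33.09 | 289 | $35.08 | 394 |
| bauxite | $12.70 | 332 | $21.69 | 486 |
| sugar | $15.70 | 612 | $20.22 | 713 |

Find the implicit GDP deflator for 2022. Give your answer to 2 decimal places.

127.55

Nominal GDP 2022 = 35.08·394 + 21.69·486 + 20.22·713 = 38779.72.
Real GDP 2022 (at 2010 prices) = 33.09·394 + 12.70·486 + 15.70·713 = 30403.76.
Deflator = Nominal/Real × 100 = 38779.72/30403.76 × 100 = 127.549.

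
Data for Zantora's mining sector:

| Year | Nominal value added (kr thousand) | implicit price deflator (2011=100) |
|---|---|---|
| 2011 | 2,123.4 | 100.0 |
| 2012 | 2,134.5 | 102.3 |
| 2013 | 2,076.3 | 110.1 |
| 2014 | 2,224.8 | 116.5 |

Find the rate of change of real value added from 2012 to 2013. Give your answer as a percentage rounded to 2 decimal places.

Real value added 2012 = 2134.5/1.023 = 2086.51.
Real value added 2013 = 2076.3/1.101 = 1885.83.
Change = 1885.83/2086.51 − 1 = -0.0962.

-9.62%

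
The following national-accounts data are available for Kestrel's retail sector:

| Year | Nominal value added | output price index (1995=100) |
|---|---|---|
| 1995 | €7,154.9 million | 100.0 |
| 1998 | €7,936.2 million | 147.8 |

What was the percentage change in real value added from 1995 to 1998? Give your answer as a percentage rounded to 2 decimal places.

-24.95%

Deflate each year: 1995 → 7154.9/1.000 = 7154.90; 1998 → 7936.2/1.478 = 5369.55.
So real value added changed by 5369.55/7154.90 − 1 = -0.2495, i.e. -24.95%.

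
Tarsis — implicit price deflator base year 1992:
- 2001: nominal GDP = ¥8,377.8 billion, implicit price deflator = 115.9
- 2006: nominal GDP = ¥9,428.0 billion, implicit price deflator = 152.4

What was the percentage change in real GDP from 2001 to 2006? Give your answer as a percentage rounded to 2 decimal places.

Deflate each year: 2001 → 8377.8/1.159 = 7228.47; 2006 → 9428.0/1.524 = 6186.35.
So real GDP changed by 6186.35/7228.47 − 1 = -0.1442, i.e. -14.42%.

-14.42%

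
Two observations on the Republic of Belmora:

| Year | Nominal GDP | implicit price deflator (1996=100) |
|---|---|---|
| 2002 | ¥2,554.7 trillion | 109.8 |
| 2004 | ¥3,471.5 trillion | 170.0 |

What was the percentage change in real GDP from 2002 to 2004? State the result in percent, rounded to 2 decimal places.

Real GDP 2002 = 2554.7 / 1.098 = 2326.68.
Real GDP 2004 = 3471.5 / 1.700 = 2042.06.
Real growth = 2042.06 / 2326.68 − 1 = -0.1223.

-12.23%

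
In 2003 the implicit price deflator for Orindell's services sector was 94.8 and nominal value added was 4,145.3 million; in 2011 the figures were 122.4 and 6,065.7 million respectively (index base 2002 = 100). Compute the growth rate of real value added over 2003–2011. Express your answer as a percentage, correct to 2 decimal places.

13.33%

Deflate each year: 2003 → 4145.3/0.948 = 4372.68; 2011 → 6065.7/1.224 = 4955.64.
So real value added changed by 4955.64/4372.68 − 1 = 0.1333, i.e. 13.33%.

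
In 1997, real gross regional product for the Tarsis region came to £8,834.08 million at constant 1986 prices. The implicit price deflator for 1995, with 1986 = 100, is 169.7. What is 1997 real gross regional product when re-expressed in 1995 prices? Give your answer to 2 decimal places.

Real gross regional product in 1995 prices = Real gross regional product in 1986 prices × (P_1995/P_1986) = 8834.08 × 1.697 = 14991.43.

£14,991.43 million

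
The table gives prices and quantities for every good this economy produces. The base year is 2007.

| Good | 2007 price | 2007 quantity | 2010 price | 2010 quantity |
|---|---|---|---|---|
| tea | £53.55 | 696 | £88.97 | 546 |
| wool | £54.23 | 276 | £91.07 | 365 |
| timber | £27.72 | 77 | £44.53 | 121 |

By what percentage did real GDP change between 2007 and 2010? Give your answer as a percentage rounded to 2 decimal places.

-3.65%

Real GDP 2007 = Nominal GDP 2007 = 53.55·696 + 54.23·276 + 27.72·77 = 54372.72.
Real GDP 2010 (at 2007 prices) = 53.55·546 + 54.23·365 + 27.72·121 = 52386.37.
Real growth = 52386.37/54372.72 − 1 = -0.0365.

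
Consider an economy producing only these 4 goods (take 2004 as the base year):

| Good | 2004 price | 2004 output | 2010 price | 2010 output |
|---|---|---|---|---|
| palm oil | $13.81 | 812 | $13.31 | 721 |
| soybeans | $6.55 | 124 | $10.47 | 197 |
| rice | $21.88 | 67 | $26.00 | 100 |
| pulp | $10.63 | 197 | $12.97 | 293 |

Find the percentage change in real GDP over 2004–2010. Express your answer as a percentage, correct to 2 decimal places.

Real GDP 2004 = Nominal GDP 2004 = 13.81·812 + 6.55·124 + 21.88·67 + 10.63·197 = 15585.99.
Real GDP 2010 (at 2004 prices) = 13.81·721 + 6.55·197 + 21.88·100 + 10.63·293 = 16549.95.
Real growth = 16549.95/15585.99 − 1 = 0.0618.

6.18%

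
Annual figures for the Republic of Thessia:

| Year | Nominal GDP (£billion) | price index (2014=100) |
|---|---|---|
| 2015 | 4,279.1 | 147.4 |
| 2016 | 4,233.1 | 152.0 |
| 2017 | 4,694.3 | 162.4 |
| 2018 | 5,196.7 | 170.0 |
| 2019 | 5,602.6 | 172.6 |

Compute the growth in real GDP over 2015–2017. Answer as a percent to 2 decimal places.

-0.43%

Real GDP 2015 = 4279.1/1.474 = 2903.05.
Real GDP 2017 = 4694.3/1.624 = 2890.58.
Change = 2890.58/2903.05 − 1 = -0.0043.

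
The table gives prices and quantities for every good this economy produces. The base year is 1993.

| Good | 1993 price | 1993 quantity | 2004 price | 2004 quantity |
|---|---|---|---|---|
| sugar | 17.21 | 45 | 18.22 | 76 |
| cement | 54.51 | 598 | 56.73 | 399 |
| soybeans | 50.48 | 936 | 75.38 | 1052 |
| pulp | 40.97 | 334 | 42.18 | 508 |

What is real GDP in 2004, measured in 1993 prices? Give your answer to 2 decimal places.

96975.17

Real GDP 2004 = Σ (p_1993 × q_2004) = 17.21·76 + 54.51·399 + 50.48·1052 + 40.97·508 = 96975.17.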